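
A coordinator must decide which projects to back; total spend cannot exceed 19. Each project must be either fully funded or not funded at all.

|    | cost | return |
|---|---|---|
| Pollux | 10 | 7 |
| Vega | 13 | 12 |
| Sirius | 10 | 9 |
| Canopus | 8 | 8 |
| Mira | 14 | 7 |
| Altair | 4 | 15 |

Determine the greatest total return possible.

Vega + Altair: cost 13 + 4 = 17 ≤ 19, return 12 + 15 = 27.
Sirius + Altair: cost 10 + 4 = 14 ≤ 19, return 9 + 15 = 24.
Canopus + Altair: cost 8 + 4 = 12 ≤ 19, return 8 + 15 = 23.
Best is Vega and Altair with total return 27.

27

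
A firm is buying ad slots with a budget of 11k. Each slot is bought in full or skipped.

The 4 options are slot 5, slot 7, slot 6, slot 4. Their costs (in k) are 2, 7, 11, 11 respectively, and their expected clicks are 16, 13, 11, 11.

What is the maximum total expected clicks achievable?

29

Allowing fractional choices, the relaxed optimum would be about 31.0, but ad slots are indivisible.
slot 7: cost 7 ≤ 11, expected clicks 13.
slot 5: cost 2 ≤ 11, expected clicks 16.
slot 5 + slot 7: cost 2 + 7 = 9 ≤ 11, expected clicks 16 + 13 = 29.
Best is slot 5 and slot 7 with total expected clicks 29.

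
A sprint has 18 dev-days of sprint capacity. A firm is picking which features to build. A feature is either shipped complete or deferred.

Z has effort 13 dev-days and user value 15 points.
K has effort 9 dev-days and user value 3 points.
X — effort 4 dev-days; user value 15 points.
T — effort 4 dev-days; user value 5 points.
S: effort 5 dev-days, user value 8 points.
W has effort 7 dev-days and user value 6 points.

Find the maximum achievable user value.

30

Take Z and X: effort 13 + 4 = 17 ≤ 18, user value 15 + 15 = 30.
No other feasible combination does better.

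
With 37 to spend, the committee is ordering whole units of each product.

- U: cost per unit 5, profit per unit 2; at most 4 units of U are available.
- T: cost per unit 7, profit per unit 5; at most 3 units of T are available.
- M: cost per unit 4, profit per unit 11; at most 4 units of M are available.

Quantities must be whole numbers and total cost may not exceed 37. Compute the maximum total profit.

Take 3×T and 4×M: cost 37 ≤ 37, profit 3·5 + 4·11 = 59.
M has the best ratio (11/4) and is taken to its limit of 4; remaining capacity is filled optimally with the others.

59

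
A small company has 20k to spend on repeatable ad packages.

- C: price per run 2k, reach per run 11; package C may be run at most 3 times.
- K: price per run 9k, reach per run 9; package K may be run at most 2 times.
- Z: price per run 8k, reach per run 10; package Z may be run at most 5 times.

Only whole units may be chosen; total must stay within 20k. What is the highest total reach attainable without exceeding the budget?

43

3×C and 1×Z: price 14 ≤ 20, reach 3·11 + 1·10 = 43.
2×C and 2×Z: price 20 ≤ 20, reach 2·11 + 2·10 = 42.
Best is 43.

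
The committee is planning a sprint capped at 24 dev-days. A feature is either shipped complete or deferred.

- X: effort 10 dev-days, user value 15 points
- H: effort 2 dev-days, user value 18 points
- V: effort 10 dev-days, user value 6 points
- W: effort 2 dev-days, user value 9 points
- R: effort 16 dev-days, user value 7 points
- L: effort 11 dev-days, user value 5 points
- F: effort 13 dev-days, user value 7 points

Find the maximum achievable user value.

48

X + H + V + W: effort 10 + 2 + 10 + 2 = 24 ≤ 24, user value 15 + 18 + 6 + 9 = 48.
X + H + W: effort 10 + 2 + 2 = 14 ≤ 24, user value 15 + 18 + 9 = 42.
Best is X, H, V, and W with total user value 48.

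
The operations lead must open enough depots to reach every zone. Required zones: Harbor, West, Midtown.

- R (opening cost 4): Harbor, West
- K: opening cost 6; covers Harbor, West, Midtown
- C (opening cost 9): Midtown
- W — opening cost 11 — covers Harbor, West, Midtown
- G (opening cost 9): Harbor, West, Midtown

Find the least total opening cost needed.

This is a weighted set-cover instance.
The greedy cost-per-new-zone heuristic would pick R and K for 10, but a cheaper cover exists.
K alone covers Harbor, West, Midtown — every zone.
Total opening cost: 6.
No cover costs less than 6.

6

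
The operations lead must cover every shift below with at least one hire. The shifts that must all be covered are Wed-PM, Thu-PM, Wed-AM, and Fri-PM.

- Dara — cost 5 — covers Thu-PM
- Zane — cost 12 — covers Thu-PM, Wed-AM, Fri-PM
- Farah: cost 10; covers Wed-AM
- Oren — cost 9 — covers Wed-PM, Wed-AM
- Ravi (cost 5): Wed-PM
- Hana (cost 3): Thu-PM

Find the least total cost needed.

17

The greedy cost-per-new-shift heuristic would pick Hana, Oren, and Zane for 24, but a cheaper cover exists.
Choose Zane and Ravi: together they cover Wed-PM, Thu-PM, Wed-AM, Fri-PM — every shift.
Total cost: 12 + 5 = 17.
No cover costs less than 17.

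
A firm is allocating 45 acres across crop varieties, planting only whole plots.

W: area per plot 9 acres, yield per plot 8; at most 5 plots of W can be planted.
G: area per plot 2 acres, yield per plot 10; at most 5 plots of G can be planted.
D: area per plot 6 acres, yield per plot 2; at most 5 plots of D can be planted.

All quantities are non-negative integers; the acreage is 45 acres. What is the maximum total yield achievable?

76

G has the best ratio (10/2); taking only G gives at most 5×10 = 50 (stopped by the supply cap of 5).
Mixing does better — 3×W, 5×G, and 1×D: area 43 ≤ 45, yield 3·8 + 5·10 + 1·2 = 76.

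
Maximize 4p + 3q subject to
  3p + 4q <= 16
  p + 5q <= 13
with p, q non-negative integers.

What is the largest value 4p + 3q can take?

Relaxing integrality, the LP optimum is 21.33 at (p,q) = (5.33, 0), which is not an integer point.
(p,q)=(5,0): 3·5+4·0=15≤16, 1·5+5·0=5≤13, objective 20.
(p,q)=(4,1): 3·4+4·1=16≤16, 1·4+5·1=9≤13, objective 19.
(p,q)=(4,0): 3·4+4·0=12≤16, 1·4+5·0=4≤13, objective 16.
The best lattice point is (5,0), giving 20.

20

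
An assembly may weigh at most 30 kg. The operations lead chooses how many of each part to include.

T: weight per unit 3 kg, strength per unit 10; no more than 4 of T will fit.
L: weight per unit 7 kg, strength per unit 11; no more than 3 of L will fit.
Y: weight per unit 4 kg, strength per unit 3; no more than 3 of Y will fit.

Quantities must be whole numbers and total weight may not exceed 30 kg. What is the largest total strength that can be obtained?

3×T and 3×L: weight 30 ≤ 30, strength 3·10 + 3·11 = 63.
4×T, 2×L, and 1×Y: weight 30 ≤ 30, strength 4·10 + 2·11 + 1·3 = 65.
Best is 65.

65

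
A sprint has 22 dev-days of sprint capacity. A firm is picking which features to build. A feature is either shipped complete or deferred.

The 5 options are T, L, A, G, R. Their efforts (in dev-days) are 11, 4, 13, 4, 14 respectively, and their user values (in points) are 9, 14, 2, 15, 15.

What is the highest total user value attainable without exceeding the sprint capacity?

44

L + G + R: effort 4 + 4 + 14 = 22 ≤ 22, user value 14 + 15 + 15 = 44.
T + L + G: effort 11 + 4 + 4 = 19 ≤ 22, user value 9 + 14 + 15 = 38.
L + A + G: effort 4 + 13 + 4 = 21 ≤ 22, user value 14 + 2 + 15 = 31.
Best is L, G, and R with total user value 44.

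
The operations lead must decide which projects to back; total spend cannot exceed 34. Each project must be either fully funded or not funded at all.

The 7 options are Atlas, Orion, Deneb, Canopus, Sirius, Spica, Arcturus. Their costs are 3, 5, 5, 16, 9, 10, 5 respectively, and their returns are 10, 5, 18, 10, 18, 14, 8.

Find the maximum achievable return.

68

This is a 0-1 knapsack instance.
Atlas + Orion + Deneb + Sirius + Spica: cost 3 + 5 + 5 + 9 + 10 = 32 ≤ 34, return 10 + 5 + 18 + 18 + 14 = 65.
Atlas + Deneb + Sirius + Spica + Arcturus: cost 3 + 5 + 9 + 10 + 5 = 32 ≤ 34, return 10 + 18 + 18 + 14 + 8 = 68.
Best is Atlas, Deneb, Sirius, Spica, and Arcturus with total return 68.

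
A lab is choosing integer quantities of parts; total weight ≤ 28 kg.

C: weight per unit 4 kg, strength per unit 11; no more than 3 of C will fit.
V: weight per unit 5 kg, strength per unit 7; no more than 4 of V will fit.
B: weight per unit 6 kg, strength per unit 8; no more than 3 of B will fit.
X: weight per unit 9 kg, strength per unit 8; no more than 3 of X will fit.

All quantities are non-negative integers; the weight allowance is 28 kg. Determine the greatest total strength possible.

55

C has the best ratio (11/4); taking only C gives at most 3×11 = 33 (stopped by the supply cap of 3).
Mixing does better — 3×C, 2×V, and 1×B: weight 28 ≤ 28, strength 3·11 + 2·7 + 1·8 = 55.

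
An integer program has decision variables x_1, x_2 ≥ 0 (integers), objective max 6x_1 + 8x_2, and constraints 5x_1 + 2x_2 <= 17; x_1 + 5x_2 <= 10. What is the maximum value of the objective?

(x_1,x_2)=(3,1): 5·3+2·1=17≤17, 1·3+5·1=8≤10, objective 26.
(x_1,x_2)=(2,1): 5·2+2·1=12≤17, 1·2+5·1=7≤10, objective 20.
(x_1,x_2)=(3,0): 5·3+2·0=15≤17, 1·3+5·0=3≤10, objective 18.
(x_1,x_2)=(1,1): 5·1+2·1=7≤17, 1·1+5·1=6≤10, objective 14.
No feasible integer point exceeds 26.

26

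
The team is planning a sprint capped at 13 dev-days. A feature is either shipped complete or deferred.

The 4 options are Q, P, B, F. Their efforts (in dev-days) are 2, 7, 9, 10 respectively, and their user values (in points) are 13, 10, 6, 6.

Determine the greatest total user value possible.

23

Q + F: effort 2 + 10 = 12 ≤ 13, user value 13 + 6 = 19.
Q + B: effort 2 + 9 = 11 ≤ 13, user value 13 + 6 = 19.
Q + P: effort 2 + 7 = 9 ≤ 13, user value 13 + 10 = 23.
Best is Q and P with total user value 23.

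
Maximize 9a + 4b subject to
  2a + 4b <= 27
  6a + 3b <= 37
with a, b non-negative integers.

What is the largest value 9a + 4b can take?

54

(a,b)=(6,0): 2·6+4·0=12≤27, 6·6+3·0=36≤37, objective 54.
(a,b)=(5,1): 2·5+4·1=14≤27, 6·5+3·1=33≤37, objective 49.
(a,b)=(5,0): 2·5+4·0=10≤27, 6·5+3·0=30≤37, objective 45.
The best lattice point is (6,0), giving 54.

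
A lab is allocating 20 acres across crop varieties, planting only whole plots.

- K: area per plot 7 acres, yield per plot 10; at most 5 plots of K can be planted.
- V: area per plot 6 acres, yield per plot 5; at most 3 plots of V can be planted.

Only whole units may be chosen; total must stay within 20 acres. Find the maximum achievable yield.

25

K has the best ratio (10/7); taking only K gives at most 2×10 = 20 (stopped by the area limit).
Mixing does better — 2×K and 1×V: area 20 ≤ 20, yield 2·10 + 1·5 = 25.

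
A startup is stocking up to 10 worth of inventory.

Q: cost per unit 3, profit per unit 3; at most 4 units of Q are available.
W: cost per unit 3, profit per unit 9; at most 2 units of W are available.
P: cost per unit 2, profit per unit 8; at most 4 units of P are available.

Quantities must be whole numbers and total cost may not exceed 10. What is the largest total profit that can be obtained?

34

P has the best ratio (8/2); taking only P gives at most 4×8 = 32 (stopped by the supply cap of 4).
Mixing does better — 2×W and 2×P: cost 10 ≤ 10, profit 2·9 + 2·8 = 34.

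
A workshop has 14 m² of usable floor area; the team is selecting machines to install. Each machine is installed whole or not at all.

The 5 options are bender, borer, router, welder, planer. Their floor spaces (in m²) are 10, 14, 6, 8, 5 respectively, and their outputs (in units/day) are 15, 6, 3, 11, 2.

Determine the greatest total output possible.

15

Treat it as a binary knapsack problem.
router + welder: floor space 6 + 8 = 14 ≤ 14, output 3 + 11 = 14.
bender: floor space 10 ≤ 14, output 15.
Best is bender with total output 15.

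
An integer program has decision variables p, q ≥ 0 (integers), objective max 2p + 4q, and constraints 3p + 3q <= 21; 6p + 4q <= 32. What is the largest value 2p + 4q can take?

(p,q)=(0,7): 3·0+3·7=21≤21, 6·0+4·7=28≤32, objective 28.
(p,q)=(1,6): 3·1+3·6=21≤21, 6·1+4·6=30≤32, objective 26.
Maximum is 28 at (p,q)=(0,7).

28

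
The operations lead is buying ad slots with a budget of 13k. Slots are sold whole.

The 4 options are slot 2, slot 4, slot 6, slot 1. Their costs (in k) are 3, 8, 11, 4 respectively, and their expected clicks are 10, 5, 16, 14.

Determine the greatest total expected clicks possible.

Treat it as a binary knapsack problem.
Allowing fractional choices, the relaxed optimum would be about 32.7, but ad slots are indivisible.
slot 2 + slot 1: cost 3 + 4 = 7 ≤ 13, expected clicks 10 + 14 = 24.
slot 4 + slot 1: cost 8 + 4 = 12 ≤ 13, expected clicks 5 + 14 = 19.
slot 6: cost 11 ≤ 13, expected clicks 16.
Best is slot 2 and slot 1 with total expected clicks 24.

24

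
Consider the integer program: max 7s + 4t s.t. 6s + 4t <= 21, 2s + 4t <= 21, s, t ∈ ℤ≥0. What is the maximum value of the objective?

22

Relaxing integrality, the LP optimum is 24.50 at (s,t) = (3.5, 0), which is not an integer point.
(s,t)=(2,2): 6·2+4·2=20≤21, 2·2+4·2=12≤21, objective 22.
(s,t)=(3,0): 6·3+4·0=18≤21, 2·3+4·0=6≤21, objective 21.
(s,t)=(1,3): 6·1+4·3=18≤21, 2·1+4·3=14≤21, objective 19.
Maximum is 22 at (s,t)=(2,2).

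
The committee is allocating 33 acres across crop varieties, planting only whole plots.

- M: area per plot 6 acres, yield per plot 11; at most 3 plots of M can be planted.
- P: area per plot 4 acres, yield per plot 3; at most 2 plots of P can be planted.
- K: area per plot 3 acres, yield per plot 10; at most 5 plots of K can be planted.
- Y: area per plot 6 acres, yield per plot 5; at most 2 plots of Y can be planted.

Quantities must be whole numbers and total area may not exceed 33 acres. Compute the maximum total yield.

Take 3×M and 5×K: area 33 ≤ 33, yield 3·11 + 5·10 = 83.
K has the best ratio (10/3) and is taken to its limit of 5; remaining capacity is filled optimally with the others.

83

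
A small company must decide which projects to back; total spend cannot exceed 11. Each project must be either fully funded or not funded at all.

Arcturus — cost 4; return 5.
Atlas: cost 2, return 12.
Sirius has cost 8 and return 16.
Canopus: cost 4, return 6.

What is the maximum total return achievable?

28

Take Atlas and Sirius: cost 2 + 8 = 10 ≤ 11, return 12 + 16 = 28.
No other feasible combination does better.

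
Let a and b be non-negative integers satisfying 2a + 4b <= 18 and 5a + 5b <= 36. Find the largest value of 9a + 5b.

Relaxing integrality, the LP optimum is 64.80 at (a,b) = (7.2, 0), which is not an integer point.
(a,b)=(7,0) is feasible, giving 63.
(a,b)=(6,1) is feasible, giving 59.
(a,b)=(6,0) is feasible, giving 54.
Maximum is 63 at (a,b)=(7,0).

63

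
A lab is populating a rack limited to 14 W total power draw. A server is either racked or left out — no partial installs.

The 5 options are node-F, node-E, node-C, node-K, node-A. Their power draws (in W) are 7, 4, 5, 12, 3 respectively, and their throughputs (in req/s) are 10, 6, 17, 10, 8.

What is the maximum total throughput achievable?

31

Allowing fractional choices, the relaxed optimum would be about 33.9, but servers are indivisible.
node-C + node-A: power draw 5 + 3 = 8 ≤ 14, throughput 17 + 8 = 25.
node-E + node-C + node-A: power draw 4 + 5 + 3 = 12 ≤ 14, throughput 6 + 17 + 8 = 31.
node-F + node-C: power draw 7 + 5 = 12 ≤ 14, throughput 10 + 17 = 27.
Best is node-E, node-C, and node-A with total throughput 31.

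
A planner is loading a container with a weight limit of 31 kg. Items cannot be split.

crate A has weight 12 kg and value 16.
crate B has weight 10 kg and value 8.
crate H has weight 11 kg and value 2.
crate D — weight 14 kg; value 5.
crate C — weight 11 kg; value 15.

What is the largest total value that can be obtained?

31

crate A + crate C: weight 12 + 11 = 23 ≤ 31, value 16 + 15 = 31.
crate A + crate B: weight 12 + 10 = 22 ≤ 31, value 16 + 8 = 24.
Best is crate A and crate C with total value 31.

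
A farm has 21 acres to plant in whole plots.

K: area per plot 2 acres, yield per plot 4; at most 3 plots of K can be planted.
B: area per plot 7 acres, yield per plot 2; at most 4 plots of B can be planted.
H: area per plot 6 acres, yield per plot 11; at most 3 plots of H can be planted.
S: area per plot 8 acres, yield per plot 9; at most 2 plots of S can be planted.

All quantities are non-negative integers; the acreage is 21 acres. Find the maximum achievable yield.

37

This is a bounded integer knapsack.
K has the best ratio (4/2); taking only K gives at most 3×4 = 12 (stopped by the supply cap of 3).
Mixing does better — 1×K and 3×H: area 20 ≤ 21, yield 1·4 + 3·11 = 37.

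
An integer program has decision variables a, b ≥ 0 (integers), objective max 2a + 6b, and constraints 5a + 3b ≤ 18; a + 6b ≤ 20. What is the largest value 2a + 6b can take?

Relaxing integrality, the LP optimum is 21.78 at (a,b) = (1.78, 3.04), which is not an integer point.
(a,b)=(1,3): 5·1+3·3=14≤18, 1·1+6·3=19≤20, objective 20.
(a,b)=(0,3): 5·0+3·3=9≤18, 1·0+6·3=18≤20, objective 18.
(a,b)=(2,2): 5·2+3·2=16≤18, 1·2+6·2=14≤20, objective 16.
No feasible integer point exceeds 20.

20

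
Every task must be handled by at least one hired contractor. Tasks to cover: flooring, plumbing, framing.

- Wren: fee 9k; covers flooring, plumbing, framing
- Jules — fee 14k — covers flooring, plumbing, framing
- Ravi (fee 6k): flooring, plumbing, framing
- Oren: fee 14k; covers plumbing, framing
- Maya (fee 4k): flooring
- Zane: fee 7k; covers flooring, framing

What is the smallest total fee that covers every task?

6

Ravi alone covers flooring, plumbing, framing — every task.
Total fee: 6.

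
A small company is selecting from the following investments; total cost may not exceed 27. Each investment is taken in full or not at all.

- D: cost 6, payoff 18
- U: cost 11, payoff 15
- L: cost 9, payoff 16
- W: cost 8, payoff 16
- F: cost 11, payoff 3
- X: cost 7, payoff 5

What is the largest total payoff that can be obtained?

50

This is an integer program with binary decision variables.
Take D, L, and W: cost 6 + 9 + 8 = 23 ≤ 27, payoff 18 + 16 + 16 = 50.
No other feasible combination does better.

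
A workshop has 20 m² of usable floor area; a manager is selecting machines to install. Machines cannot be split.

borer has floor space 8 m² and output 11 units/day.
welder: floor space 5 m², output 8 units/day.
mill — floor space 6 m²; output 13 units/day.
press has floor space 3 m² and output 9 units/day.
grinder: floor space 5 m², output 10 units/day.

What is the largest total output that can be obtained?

Allowing fractional choices, the relaxed optimum would be about 41.4, but machines are indivisible.
welder + mill + press + grinder: floor space 5 + 6 + 3 + 5 = 19 ≤ 20, output 8 + 13 + 9 + 10 = 40.
borer + mill + grinder: floor space 8 + 6 + 5 = 19 ≤ 20, output 11 + 13 + 10 = 34.
Best is welder, mill, press, and grinder with total output 40.

40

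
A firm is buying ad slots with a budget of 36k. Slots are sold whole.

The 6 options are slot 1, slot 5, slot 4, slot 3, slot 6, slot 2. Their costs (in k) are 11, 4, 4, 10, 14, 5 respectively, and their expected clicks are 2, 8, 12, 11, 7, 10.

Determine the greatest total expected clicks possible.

43

Allowing fractional choices, the relaxed optimum would be about 47.5, but ad slots are indivisible.
slot 1 + slot 5 + slot 4 + slot 3 + slot 2: cost 11 + 4 + 4 + 10 + 5 = 34 ≤ 36, expected clicks 2 + 8 + 12 + 11 + 10 = 43.
slot 5 + slot 4 + slot 3 + slot 2: cost 4 + 4 + 10 + 5 = 23 ≤ 36, expected clicks 8 + 12 + 11 + 10 = 41.
slot 4 + slot 3 + slot 6 + slot 2: cost 4 + 10 + 14 + 5 = 33 ≤ 36, expected clicks 12 + 11 + 7 + 10 = 40.
Best is slot 1, slot 5, slot 4, slot 3, and slot 2 with total expected clicks 43.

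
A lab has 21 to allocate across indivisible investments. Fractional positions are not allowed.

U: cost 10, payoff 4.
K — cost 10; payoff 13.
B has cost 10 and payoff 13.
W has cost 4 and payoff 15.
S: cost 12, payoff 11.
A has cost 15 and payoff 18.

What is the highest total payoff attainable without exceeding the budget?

33

Allowing fractional choices, the relaxed optimum would be about 37.1, but investments are indivisible.
W + A: cost 4 + 15 = 19 ≤ 21, payoff 15 + 18 = 33.
K + W: cost 10 + 4 = 14 ≤ 21, payoff 13 + 15 = 28.
Best is W and A with total payoff 33.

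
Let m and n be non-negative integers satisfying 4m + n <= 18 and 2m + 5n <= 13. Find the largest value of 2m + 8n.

18

The continuous relaxation peaks at (0, 2.6) with value 20.80; rounding to a feasible lattice point costs some objective.
(m,n)=(1,2): 4·1+1·2=6≤18, 2·1+5·2=12≤13, objective 18.
(m,n)=(0,2): 4·0+1·2=2≤18, 2·0+5·2=10≤13, objective 16.
(m,n)=(2,1): 4·2+1·1=9≤18, 2·2+5·1=9≤13, objective 12.
The best lattice point is (1,2), giving 18.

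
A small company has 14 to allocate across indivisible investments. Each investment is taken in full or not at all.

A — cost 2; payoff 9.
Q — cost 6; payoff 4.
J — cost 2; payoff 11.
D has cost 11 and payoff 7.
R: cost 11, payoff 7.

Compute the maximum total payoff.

24

Allowing fractional choices, the relaxed optimum would be about 26.5, but investments are indivisible.
J + D: cost 2 + 11 = 13 ≤ 14, payoff 11 + 7 = 18.
A + Q + J: cost 2 + 6 + 2 = 10 ≤ 14, payoff 9 + 4 + 11 = 24.
A + J: cost 2 + 2 = 4 ≤ 14, payoff 9 + 11 = 20.
Best is A, Q, and J with total payoff 24.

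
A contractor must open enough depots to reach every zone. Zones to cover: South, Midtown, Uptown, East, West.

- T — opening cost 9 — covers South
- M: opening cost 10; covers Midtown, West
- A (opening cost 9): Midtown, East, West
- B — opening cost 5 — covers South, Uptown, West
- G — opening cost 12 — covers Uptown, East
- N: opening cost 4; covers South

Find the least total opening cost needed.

This is a weighted set-cover instance.
Choose A and B: together they cover South, Midtown, Uptown, East, West — every zone.
Total opening cost: 9 + 5 = 14.
No cover costs less than 14.

14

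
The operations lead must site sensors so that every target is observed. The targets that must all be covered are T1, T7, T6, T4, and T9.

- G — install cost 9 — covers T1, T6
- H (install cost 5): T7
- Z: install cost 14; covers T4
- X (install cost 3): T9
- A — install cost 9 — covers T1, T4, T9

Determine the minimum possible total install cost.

The greedy cost-per-new-target heuristic would pick X, G, H, and A for 26, but a cheaper cover exists.
Choose G, H, and A: together they cover T1, T7, T6, T4, T9 — every target.
Total install cost: 9 + 5 + 9 = 23.
No cover costs less than 23.

23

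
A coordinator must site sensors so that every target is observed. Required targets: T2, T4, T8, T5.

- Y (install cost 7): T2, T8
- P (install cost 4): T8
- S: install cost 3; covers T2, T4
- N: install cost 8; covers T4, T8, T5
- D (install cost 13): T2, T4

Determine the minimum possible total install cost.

The greedy cost-per-new-target heuristic would pick S, P, and N for 15, but a cheaper cover exists.
Choose S and N: together they cover T2, T4, T8, T5 — every target.
Total install cost: 3 + 8 = 11.
No cover costs less than 11.

11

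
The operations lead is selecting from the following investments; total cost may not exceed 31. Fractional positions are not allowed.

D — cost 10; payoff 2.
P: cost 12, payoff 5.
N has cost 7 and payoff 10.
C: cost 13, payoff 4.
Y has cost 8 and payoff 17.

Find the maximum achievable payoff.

32

Allowing fractional choices, the relaxed optimum would be about 33.2, but investments are indivisible.
P + N + Y: cost 12 + 7 + 8 = 27 ≤ 31, payoff 5 + 10 + 17 = 32.
D + N + Y: cost 10 + 7 + 8 = 25 ≤ 31, payoff 2 + 10 + 17 = 29.
N + C + Y: cost 7 + 13 + 8 = 28 ≤ 31, payoff 10 + 4 + 17 = 31.
Best is P, N, and Y with total payoff 32.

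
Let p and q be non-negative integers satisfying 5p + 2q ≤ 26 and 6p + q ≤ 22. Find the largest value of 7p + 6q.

78

(p,q)=(0,13): 5·0+2·13=26≤26, 6·0+1·13=13≤22, objective 78.
(p,q)=(0,12): 5·0+2·12=24≤26, 6·0+1·12=12≤22, objective 72.
No feasible integer point exceeds 78.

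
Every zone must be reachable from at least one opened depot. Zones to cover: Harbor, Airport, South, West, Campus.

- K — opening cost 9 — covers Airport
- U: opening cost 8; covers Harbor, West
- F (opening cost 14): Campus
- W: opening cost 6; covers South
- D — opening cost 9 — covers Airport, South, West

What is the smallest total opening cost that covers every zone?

Choose U, F, and D: together they cover Harbor, Airport, South, West, Campus — every zone.
Total opening cost: 8 + 14 + 9 = 31.
No cover costs less than 31.

31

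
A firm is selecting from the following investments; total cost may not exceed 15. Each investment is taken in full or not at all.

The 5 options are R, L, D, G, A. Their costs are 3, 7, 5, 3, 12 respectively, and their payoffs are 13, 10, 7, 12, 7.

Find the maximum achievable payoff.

This is a 0-1 knapsack instance.
R + L + G: cost 3 + 7 + 3 = 13 ≤ 15, payoff 13 + 10 + 12 = 35.
R + L + D: cost 3 + 7 + 5 = 15 ≤ 15, payoff 13 + 10 + 7 = 30.
R + D + G: cost 3 + 5 + 3 = 11 ≤ 15, payoff 13 + 7 + 12 = 32.
Best is R, L, and G with total payoff 35.

35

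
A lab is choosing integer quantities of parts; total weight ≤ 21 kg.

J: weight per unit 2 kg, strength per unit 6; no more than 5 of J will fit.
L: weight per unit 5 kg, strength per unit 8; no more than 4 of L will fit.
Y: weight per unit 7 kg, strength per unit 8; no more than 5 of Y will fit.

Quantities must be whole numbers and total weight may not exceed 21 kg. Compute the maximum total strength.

46

This is a bounded integer knapsack.
J has the best ratio (6/2); taking only J gives at most 5×6 = 30 (stopped by the supply cap of 5).
Mixing does better — 5×J and 2×L: weight 20 ≤ 21, strength 5·6 + 2·8 = 46.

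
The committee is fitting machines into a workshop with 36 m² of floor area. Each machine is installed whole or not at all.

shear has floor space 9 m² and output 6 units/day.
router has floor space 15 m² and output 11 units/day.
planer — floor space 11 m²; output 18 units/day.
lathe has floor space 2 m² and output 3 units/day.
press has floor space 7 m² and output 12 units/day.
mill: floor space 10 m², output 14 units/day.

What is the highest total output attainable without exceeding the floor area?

Take planer, lathe, press, and mill: floor space 11 + 2 + 7 + 10 = 30 ≤ 36, output 18 + 3 + 12 + 14 = 47.
No other feasible combination does better.

47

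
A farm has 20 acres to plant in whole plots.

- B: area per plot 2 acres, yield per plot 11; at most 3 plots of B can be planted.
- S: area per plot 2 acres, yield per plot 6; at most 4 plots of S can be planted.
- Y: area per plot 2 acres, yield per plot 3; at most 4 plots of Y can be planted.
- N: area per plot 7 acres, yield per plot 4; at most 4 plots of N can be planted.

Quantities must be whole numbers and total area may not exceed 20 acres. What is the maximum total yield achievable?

66

Take 3×B, 4×S, and 3×Y: area 20 ≤ 20, yield 3·11 + 4·6 + 3·3 = 66.
B has the best ratio (11/2) and is taken to its limit of 3; remaining capacity is filled optimally with the others.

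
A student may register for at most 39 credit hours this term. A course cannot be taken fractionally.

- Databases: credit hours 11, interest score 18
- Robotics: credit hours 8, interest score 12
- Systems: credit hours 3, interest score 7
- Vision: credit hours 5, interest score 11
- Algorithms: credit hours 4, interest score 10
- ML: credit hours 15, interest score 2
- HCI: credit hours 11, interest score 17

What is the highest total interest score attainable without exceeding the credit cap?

68

This is a 0-1 knapsack instance.
Allowing fractional choices, the relaxed optimum would be about 70.5, but courses are indivisible.
Databases + Robotics + Systems + Algorithms + HCI: credit hours 11 + 8 + 3 + 4 + 11 = 37 ≤ 39, interest score 18 + 12 + 7 + 10 + 17 = 64.
Databases + Robotics + Vision + Algorithms + HCI: credit hours 11 + 8 + 5 + 4 + 11 = 39 ≤ 39, interest score 18 + 12 + 11 + 10 + 17 = 68.
Databases + Robotics + Systems + Vision + HCI: credit hours 11 + 8 + 3 + 5 + 11 = 38 ≤ 39, interest score 18 + 12 + 7 + 11 + 17 = 65.
Best is Databases, Robotics, Vision, Algorithms, and HCI with total interest score 68.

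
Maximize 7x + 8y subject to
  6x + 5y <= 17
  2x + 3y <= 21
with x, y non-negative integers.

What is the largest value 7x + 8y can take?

Relaxing integrality, the LP optimum is 27.20 at (x,y) = (0, 3.4), which is not an integer point.
(x,y)=(0,3): 6·0+5·3=15≤17, 2·0+3·3=9≤21, objective 24.
(x,y)=(1,2): 6·1+5·2=16≤17, 2·1+3·2=8≤21, objective 23.
(x,y)=(0,2): 6·0+5·2=10≤17, 2·0+3·2=6≤21, objective 16.
Maximum is 24 at (x,y)=(0,3).

24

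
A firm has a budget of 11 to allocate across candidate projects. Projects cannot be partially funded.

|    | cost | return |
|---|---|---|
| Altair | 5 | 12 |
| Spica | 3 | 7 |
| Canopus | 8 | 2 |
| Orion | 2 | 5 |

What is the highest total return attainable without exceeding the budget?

24

This is an integer program with binary decision variables.
Allowing fractional choices, the relaxed optimum would be about 24.2, but projects are indivisible.
Altair + Orion: cost 5 + 2 = 7 ≤ 11, return 12 + 5 = 17.
Altair + Spica + Orion: cost 5 + 3 + 2 = 10 ≤ 11, return 12 + 7 + 5 = 24.
Altair + Spica: cost 5 + 3 = 8 ≤ 11, return 12 + 7 = 19.
Best is Altair, Spica, and Orion with total return 24.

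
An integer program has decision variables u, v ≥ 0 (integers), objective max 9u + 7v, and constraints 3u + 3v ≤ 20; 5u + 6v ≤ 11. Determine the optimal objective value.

The continuous relaxation peaks at (2.2, 0) with value 19.80; rounding to a feasible lattice point costs some objective.
(u,v)=(2,0): 3·2+3·0=6≤20, 5·2+6·0=10≤11, objective 18.
(u,v)=(1,1): 3·1+3·1=6≤20, 5·1+6·1=11≤11, objective 16.
(u,v)=(1,0): 3·1+3·0=3≤20, 5·1+6·0=5≤11, objective 9.
The best lattice point is (2,0), giving 18.

18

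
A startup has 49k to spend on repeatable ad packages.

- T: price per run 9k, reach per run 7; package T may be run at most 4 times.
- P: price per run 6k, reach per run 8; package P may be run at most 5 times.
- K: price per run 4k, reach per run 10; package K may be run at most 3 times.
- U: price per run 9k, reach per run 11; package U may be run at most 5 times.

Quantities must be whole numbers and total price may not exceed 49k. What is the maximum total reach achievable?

76

K has the best ratio (10/4); taking only K gives at most 3×10 = 30 (stopped by the supply cap of 3).
Mixing does better — 3×P, 3×K, and 2×U: price 48 ≤ 49, reach 3·8 + 3·10 + 2·11 = 76.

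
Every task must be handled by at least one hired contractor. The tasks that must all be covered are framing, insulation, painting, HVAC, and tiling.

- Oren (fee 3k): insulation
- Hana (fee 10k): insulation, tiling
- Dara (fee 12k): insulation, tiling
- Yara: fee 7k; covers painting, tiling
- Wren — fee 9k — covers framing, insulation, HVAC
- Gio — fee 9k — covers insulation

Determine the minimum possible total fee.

16

The greedy cost-per-new-task heuristic would pick Oren, Yara, and Wren for 19, but a cheaper cover exists.
Choose Yara and Wren: together they cover framing, insulation, painting, HVAC, tiling — every task.
Total fee: 7 + 9 = 16.
No cover costs less than 16.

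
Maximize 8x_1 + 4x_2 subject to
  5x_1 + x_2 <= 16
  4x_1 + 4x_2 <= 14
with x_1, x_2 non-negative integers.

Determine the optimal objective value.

The continuous relaxation peaks at (3.12, 0.375) with value 26.50; rounding to a feasible lattice point costs some objective.
(x_1,x_2)=(3,0): 5·3+1·0=15≤16, 4·3+4·0=12≤14, objective 24.
(x_1,x_2)=(2,1): 5·2+1·1=11≤16, 4·2+4·1=12≤14, objective 20.
(x_1,x_2)=(2,0): 5·2+1·0=10≤16, 4·2+4·0=8≤14, objective 16.
The best lattice point is (3,0), giving 24.

24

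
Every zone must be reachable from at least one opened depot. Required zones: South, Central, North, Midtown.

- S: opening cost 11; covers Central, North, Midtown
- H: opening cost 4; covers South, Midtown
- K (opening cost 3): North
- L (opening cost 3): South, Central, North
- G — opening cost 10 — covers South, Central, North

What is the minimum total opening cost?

7

Choose H and L: together they cover South, Central, North, Midtown — every zone.
Total opening cost: 4 + 3 = 7.
No cover costs less than 7.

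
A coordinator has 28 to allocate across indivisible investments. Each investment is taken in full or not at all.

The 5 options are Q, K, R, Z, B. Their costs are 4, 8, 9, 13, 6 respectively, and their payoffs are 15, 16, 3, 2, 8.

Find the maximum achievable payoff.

Q + K + R + B: cost 4 + 8 + 9 + 6 = 27 ≤ 28, payoff 15 + 16 + 3 + 8 = 42.
Q + K + B: cost 4 + 8 + 6 = 18 ≤ 28, payoff 15 + 16 + 8 = 39.
Best is Q, K, R, and B with total payoff 42.

42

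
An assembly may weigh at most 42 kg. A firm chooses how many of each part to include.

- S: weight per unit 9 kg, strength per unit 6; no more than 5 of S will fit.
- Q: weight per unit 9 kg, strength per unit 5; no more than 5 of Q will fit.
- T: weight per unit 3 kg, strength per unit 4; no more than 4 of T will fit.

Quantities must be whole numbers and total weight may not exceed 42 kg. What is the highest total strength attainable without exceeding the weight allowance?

34

3×S and 4×T: weight 39 ≤ 42, strength 3·6 + 4·4 = 34.
2×S, 1×Q, and 4×T: weight 39 ≤ 42, strength 2·6 + 1·5 + 4·4 = 33.
Best is 34.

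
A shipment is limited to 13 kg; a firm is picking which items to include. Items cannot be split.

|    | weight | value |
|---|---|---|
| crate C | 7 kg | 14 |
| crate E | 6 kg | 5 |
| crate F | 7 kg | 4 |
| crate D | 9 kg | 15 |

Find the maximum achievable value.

This is an integer program with binary decision variables.
Allowing fractional choices, the relaxed optimum would be about 24.0, but items are indivisible.
crate C + crate E: weight 7 + 6 = 13 ≤ 13, value 14 + 5 = 19.
crate D: weight 9 ≤ 13, value 15.
Best is crate C and crate E with total value 19.

19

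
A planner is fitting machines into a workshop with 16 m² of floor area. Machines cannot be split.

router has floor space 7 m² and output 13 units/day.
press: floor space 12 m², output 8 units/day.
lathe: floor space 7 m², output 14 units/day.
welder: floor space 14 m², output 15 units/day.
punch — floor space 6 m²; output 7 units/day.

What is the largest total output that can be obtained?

Treat it as a binary knapsack problem.
Take router and lathe: floor space 7 + 7 = 14 ≤ 16, output 13 + 14 = 27.
No other feasible combination does better.

27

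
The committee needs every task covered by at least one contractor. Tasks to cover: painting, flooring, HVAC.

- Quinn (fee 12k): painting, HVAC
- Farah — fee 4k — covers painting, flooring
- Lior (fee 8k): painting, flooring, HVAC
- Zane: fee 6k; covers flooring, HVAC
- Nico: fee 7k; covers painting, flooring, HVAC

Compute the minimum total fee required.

Nico alone covers painting, flooring, HVAC — every task.
Total fee: 7.

7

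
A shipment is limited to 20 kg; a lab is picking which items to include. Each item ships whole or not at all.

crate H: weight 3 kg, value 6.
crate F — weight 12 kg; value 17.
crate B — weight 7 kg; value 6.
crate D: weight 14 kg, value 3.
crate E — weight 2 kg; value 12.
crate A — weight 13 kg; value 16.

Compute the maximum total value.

35

Allowing fractional choices, the relaxed optimum would be about 38.7, but items are indivisible.
crate H + crate E + crate A: weight 3 + 2 + 13 = 18 ≤ 20, value 6 + 12 + 16 = 34.
crate F + crate E: weight 12 + 2 = 14 ≤ 20, value 17 + 12 = 29.
crate H + crate F + crate E: weight 3 + 12 + 2 = 17 ≤ 20, value 6 + 17 + 12 = 35.
Best is crate H, crate F, and crate E with total value 35.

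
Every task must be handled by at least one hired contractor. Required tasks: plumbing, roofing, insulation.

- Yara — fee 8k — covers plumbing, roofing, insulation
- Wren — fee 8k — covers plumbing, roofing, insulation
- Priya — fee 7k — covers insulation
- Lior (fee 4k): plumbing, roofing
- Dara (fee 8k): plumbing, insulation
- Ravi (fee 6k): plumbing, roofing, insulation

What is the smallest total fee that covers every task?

6

This is a weighted set-cover instance.
The greedy cost-per-new-task heuristic would pick Lior and Ravi for 10, but a cheaper cover exists.
Ravi alone covers plumbing, roofing, insulation — every task.
Total fee: 6.
No cover costs less than 6.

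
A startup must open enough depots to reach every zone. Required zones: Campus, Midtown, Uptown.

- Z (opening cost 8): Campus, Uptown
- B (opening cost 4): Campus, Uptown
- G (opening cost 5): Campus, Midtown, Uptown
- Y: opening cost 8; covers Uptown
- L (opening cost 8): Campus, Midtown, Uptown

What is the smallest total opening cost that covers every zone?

G alone covers Campus, Midtown, Uptown — every zone.
Total opening cost: 5.

5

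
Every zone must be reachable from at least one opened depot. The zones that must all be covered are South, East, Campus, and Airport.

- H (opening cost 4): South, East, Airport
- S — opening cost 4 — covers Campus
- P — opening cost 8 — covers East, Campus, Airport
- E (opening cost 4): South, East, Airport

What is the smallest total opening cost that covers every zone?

Choose H and S: together they cover South, East, Campus, Airport — every zone.
Total opening cost: 4 + 4 = 8.
No cover costs less than 8.

8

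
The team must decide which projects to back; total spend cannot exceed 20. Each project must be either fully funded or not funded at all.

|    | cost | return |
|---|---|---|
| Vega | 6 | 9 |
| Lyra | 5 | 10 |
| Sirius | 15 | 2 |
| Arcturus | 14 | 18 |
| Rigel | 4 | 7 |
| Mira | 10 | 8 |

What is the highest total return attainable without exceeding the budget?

28

Take Lyra and Arcturus: cost 5 + 14 = 19 ≤ 20, return 10 + 18 = 28.
No other feasible combination does better.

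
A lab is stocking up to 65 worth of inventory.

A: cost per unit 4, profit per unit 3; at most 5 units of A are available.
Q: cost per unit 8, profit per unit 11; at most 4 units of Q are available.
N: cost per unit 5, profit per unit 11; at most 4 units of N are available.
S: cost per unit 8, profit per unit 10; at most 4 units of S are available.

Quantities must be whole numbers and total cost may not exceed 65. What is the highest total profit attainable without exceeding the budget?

1×A, 4×Q, 4×N, and 1×S: cost 64 ≤ 65, profit 1·3 + 4·11 + 4·11 + 1·10 = 101.
1×A, 3×Q, 4×N, and 2×S: cost 64 ≤ 65, profit 1·3 + 3·11 + 4·11 + 2·10 = 100.
Best is 101.

101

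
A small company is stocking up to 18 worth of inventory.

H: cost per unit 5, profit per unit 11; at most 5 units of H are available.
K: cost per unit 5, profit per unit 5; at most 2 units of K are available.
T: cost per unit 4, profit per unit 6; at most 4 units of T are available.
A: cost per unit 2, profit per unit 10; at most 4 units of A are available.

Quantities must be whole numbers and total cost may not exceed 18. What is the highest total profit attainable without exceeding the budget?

A has the best ratio (10/2); taking only A gives at most 4×10 = 40 (stopped by the supply cap of 4).
Mixing does better — 2×H and 4×A: cost 18 ≤ 18, profit 2·11 + 4·10 = 62.

62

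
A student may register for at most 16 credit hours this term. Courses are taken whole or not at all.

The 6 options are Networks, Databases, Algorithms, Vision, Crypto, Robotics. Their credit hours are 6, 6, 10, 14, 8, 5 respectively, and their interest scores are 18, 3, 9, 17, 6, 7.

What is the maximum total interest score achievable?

27

This is an integer program with binary decision variables.
Networks + Algorithms: credit hours 6 + 10 = 16 ≤ 16, interest score 18 + 9 = 27.
Networks + Robotics: credit hours 6 + 5 = 11 ≤ 16, interest score 18 + 7 = 25.
Best is Networks and Algorithms with total interest score 27.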